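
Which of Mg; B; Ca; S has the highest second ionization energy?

B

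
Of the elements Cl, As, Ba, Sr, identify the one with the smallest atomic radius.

Cl

Cl is in period 3, group 17; As is in period 4, group 15; Sr is in period 5, group 2; Ba is in period 6, group 2.
Atomic radius shrinks across a period as nuclear charge pulls the same shell inward, and grows down a group as new shells are added.
These span different periods and groups, so the two trends combine.
As > Cl: relative to Cl, both the across-period and down-group shifts push As's atomic radius up.
Sr > As: relative to As, both the across-period and down-group shifts push Sr's atomic radius up.
Ba > Sr: Ba sits below Sr in group 2, so the down-group effect alone puts Ba larger.
Tabulated atomic radius (pm): Cl 99, As 121, Sr 185, Ba 196.
The smallest atomic radius among these belongs to Cl.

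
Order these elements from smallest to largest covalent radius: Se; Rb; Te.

Se is in period 4, group 16; Rb is in period 5, group 1; Te is in period 5, group 16.
Across a period the added protons contract the valence shell; down a group each new principal shell makes the atom larger.
Neither a single period nor a single group — weigh both effects.
Te > Se: Te sits below Se in group 16, so the down-group effect alone puts Te larger.
Rb > Te: both are in period 5; the period trend gives Rb the larger value.
Tabulated atomic radius (pm): Se 116, Rb 210, Te 136.
So from smallest to largest: Se < Te < Rb.

Se, Te, Rb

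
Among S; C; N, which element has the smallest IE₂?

S

Consider each +1 ion: S⁺ still has 5 valence electrons; C⁺ still has 3 valence electrons; N⁺ still has 4 valence electrons.
All are still removing valence electrons, so compare the +1 ions as you would atoms: IE_2 generally rises across a period (higher Z_eff) and falls down a group (larger shell), subject to the usual subshell exceptions.
Valence configurations: S⁺ [Ne]3s²3p³, C⁺ [He]2s²2p¹, N⁺ [He]2s²2p².
Tabulated IE_2 (kJ/mol): S 2252, C 2353, N 2856.
Hence IE_2: S < C < N.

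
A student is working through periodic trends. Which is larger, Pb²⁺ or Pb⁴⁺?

Pb²⁺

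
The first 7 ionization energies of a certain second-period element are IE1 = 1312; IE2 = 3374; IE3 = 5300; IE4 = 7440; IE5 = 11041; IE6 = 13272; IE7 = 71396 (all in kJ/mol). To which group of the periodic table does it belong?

Look for the largest jump between consecutive ionization energies: IE7/IE6 ≈ 5.4, far larger than any earlier ratio.
That jump marks the point where a core electron is being removed. So the atom has 6 valence electrons.
A main-group element with 6 valence electrons is in group 16.

Group 16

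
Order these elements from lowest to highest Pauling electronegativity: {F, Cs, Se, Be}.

Be is in period 2, group 2; F is in period 2, group 17; Se is in period 4, group 16; Cs is in period 6, group 1.
EN rises left→right (higher Z_eff, smaller atoms) and falls top→bottom (larger, more shielded atoms).
Neither a single period nor a single group — weigh both effects.
Be > Cs: relative to Cs, both the across-period and down-group shifts push Be's electronegativity up.
Se > Be: the two effects oppose for this pair; the across-period effect wins (2.55 vs 1.57).
F > Se: both effects reinforce here, so F is clearly the higher of the two.
For reference (Pauling): Be 1.57, F 3.98, Se 2.55, Cs 0.79.
So from lowest to highest: Cs < Be < Se < F.

Cs < Be < Se < F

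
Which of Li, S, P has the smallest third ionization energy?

P

After 2 electrons have been removed, what remains? Li²⁺ is already 1 electron into the core; S²⁺ still has 4 valence electrons; P²⁺ still has 3 valence electrons.
Core electrons are held far more tightly than valence electrons, so Li tops the IE_3 order.
Valence configurations: S²⁺ [Ne]3s²3p², P²⁺ [Ne]3s²3p¹.
Approximate IE_3 values (kJ/mol): Li 11815, S 3357, P 2914.
Overall IE_3 order: P < S < Li.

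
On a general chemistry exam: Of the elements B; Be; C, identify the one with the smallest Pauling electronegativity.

Be is in period 2, group 2; B is in period 2, group 13; C is in period 2, group 14.
Electronegativity increases across a period and decreases down a group, tracking effective nuclear charge and atomic size.
All lie in period 2, so electronegativity increases left to right.
The smallest Pauling electronegativity among these belongs to Be.

Be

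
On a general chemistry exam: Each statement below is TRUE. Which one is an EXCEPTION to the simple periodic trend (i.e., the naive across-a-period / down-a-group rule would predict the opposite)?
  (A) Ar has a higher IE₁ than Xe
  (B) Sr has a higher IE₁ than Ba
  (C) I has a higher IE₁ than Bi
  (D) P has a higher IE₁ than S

The general trend: IE₁ increases across a period and decreases down a group.
(A) Ar (period 3, group 18) vs Xe (period 5, group 18): the stated order agrees with the simple trend.
(B) Sr (period 5, group 2) vs Ba (period 6, group 2): the stated order agrees with the simple trend.
(C) I (period 5, group 17) vs Bi (period 6, group 15): the stated order agrees with the simple trend.
(D) P (period 3, group 15) vs S (period 3, group 16): the stated order contradicts the simple trend.
The exception is (D): S (3p⁴) ionizes more easily than half-filled P (3p³) because the paired 3p electron in S is pushed out by e⁻–e⁻ repulsion.

(D)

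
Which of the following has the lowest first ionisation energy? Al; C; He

He is in period 1, group 18; C is in period 2, group 14; Al is in period 3, group 13.
Removing the outermost electron gets harder across a period and easier down a group.
Here both period and group differ, so the two effects have to be weighed against each other.
C > Al: both effects reinforce here, so C is clearly the higher of the two.
He > C: relative to C, both the across-period and down-group shifts push He's first ionization energy up.
Tabulated first ionization energy (kJ/mol): He 2372, C 1086, Al 578.
The lowest first ionisation energy among these belongs to Al.

Al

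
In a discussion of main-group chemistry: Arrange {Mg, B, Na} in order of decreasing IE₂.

IE_2 is the cost of taking one more electron from the +1 cation: Mg⁺ still has 1 valence electron; B⁺ still has 2 valence electrons; Na⁺ is the bare [Ne] core.
Pulling an electron out of a noble-gas core costs far more than removing a remaining valence electron, so Na sits at the high end of IE_2.
Valence configurations: Mg⁺ [Ne]3s¹, B⁺ [He]2s².
Tabulated IE_2 (kJ/mol): Mg 1451, B 2427, Na 4562.
Hence IE_2: Mg < B < Na.

Na > B > Mg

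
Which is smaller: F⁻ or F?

Forming F⁻ adds 1 electron to F. More electron–electron repulsion in the same shell, with unchanged nuclear charge, lets the cloud expand.
An anion is larger than its parent atom: F⁻ > F.

F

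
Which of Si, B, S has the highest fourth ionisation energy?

B

After 3 electrons have been removed, what remains? Si³⁺ still has 1 valence electron; B³⁺ is the bare [He] core; S³⁺ still has 3 valence electrons.
Pulling an electron out of a noble-gas core costs far more than removing a remaining valence electron, so B sits at the high end of IE_4.
Valence configurations: Si³⁺ [Ne]3s¹, S³⁺ [Ne]3s²3p¹.
Approximate IE_4 values (kJ/mol): Si 4356, B 25026, S 4556.
Overall IE_4 order: Si < S < B.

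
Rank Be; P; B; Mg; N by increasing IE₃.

P, B, N, Mg, Be

IE_3 is the cost of taking one more electron from the +2 cation: Be²⁺ is the bare [He] core; P²⁺ still has 3 valence electrons; B²⁺ still has 1 valence electron; Mg²⁺ is the bare [Ne] core; N²⁺ still has 3 valence electrons.
Core electrons are held far more tightly than valence electrons, so Mg and Be top the IE_3 order.
Valence configurations: P²⁺ [Ne]3s²3p¹, B²⁺ [He]2s¹, N²⁺ [He]2s²2p¹.
Tabulated IE_3 (kJ/mol): Be 14849, P 2914, B 3660, Mg 7733, N 4578.
So the third ionization energies run P < B < N < Mg < Be.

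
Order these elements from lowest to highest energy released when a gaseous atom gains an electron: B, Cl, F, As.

B < As < F < Cl

B is in period 2, group 13; F is in period 2, group 17; Cl is in period 3, group 17; As is in period 4, group 15.
EA tends to increase across a period and decrease down a group, though the pattern is less regular than for IE or radius.
Here both period and group differ, so the two effects have to be weighed against each other.
As > B: the two effects oppose for this pair; the across-period effect wins (78 vs 27 kJ/mol).
F > As: relative to As, both the across-period and down-group shifts push F's electron affinity up.
Cl > F: this pair runs against the simple trend — see the exception note.
Note the exception: Cl has a higher electron affinity than F, contrary to the simple trend — F's small 2p subshell makes the incoming electron feel strong e⁻–e⁻ repulsion, so Cl actually releases more energy on gaining an electron.
Tabulated electron affinity (kJ/mol): B 27, F 328, Cl 349, As 78.
So from lowest to highest: B < As < F < Cl.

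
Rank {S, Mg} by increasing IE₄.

The fourth ionization energy removes an electron from the +3 ion. For each element: S³⁺ still has 3 valence electrons; Mg³⁺ is already 1 electron into the core.
Pulling an electron out of a noble-gas core costs far more than removing a remaining valence electron, so Mg sits at the high end of IE_4.
Approximate IE_4 values (kJ/mol): S 4556, Mg 10543.
Putting it together, IE_4: S < Mg.

S < Mg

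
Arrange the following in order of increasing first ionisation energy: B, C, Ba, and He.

Ba < B < C < He

Across a period the outer electron is held more tightly (higher IE₁); down a group it sits in a higher shell, more shielded, and comes off more easily.
Neither a single period nor a single group — weigh both effects.
B > Ba: both effects reinforce here, so B is clearly the higher of the two.
C > B: both are in period 2; the period trend gives C the larger value.
He > C: both effects reinforce here, so He is clearly the higher of the two.
Tabulated first ionization energy (kJ/mol): He 2372, B 801, C 1086, Ba 503.
So from lowest to highest: Ba < B < C < He.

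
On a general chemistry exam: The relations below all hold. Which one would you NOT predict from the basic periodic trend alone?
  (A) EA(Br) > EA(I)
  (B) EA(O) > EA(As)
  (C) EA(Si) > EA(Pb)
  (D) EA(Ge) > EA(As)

(D)

The general trend: electron affinity increases across a period and decreases down a group.
(A) Br (period 4, group 17) vs I (period 5, group 17): the stated order agrees with the simple trend.
(B) O (period 2, group 16) vs As (period 4, group 15): the stated order agrees with the simple trend.
(C) Si (period 3, group 14) vs Pb (period 6, group 14): the stated order agrees with the simple trend.
(D) Ge (period 4, group 14) vs As (period 4, group 15): the stated order contradicts the simple trend.
The exception is (D): adding an electron to As's half-filled 4p³ is unfavourable, so Ge (4p²) has the more exothermic EA.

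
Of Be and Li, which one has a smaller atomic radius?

Be

Atomic radius shrinks across a period as nuclear charge pulls the same shell inward, and grows down a group as new shells are added.
All lie in period 2, so atomic radius increases right to left.
So Be has the smaller atomic radius (Be < Li).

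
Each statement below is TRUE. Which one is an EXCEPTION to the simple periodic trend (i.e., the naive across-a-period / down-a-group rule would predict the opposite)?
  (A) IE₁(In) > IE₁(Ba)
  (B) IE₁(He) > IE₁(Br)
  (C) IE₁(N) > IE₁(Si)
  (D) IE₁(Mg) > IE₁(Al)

The general trend: first ionisation energy increases across a period and decreases down a group.
(A) In (period 5, group 13) vs Ba (period 6, group 2): the stated order agrees with the simple trend.
(B) He (period 1, group 18) vs Br (period 4, group 17): the stated order agrees with the simple trend.
(C) N (period 2, group 15) vs Si (period 3, group 14): the stated order agrees with the simple trend.
(D) Mg (period 3, group 2) vs Al (period 3, group 13): the stated order contradicts the simple trend.
The exception is (D): Al's single 3p electron is easier to remove than one from Mg's filled 3s².

(D)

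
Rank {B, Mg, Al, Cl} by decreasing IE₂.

IE_2 is the cost of taking one more electron from the +1 cation: B⁺ still has 2 valence electrons; Mg⁺ still has 1 valence electron; Al⁺ still has 2 valence electrons; Cl⁺ still has 6 valence electrons.
All are still removing valence electrons, so compare the +1 ions as you would atoms: IE_2 generally rises across a period (higher Z_eff) and falls down a group (larger shell), subject to the usual subshell exceptions.
Valence configurations: B⁺ [He]2s², Mg⁺ [Ne]3s¹, Al⁺ [Ne]3s², Cl⁺ [Ne]3s²3p⁴.
The numbers (kJ/mol): B 2427, Mg 1451, Al 1817, Cl 2298.
Putting it together, IE_2: Mg < Al < Cl < B.

B > Cl > Al > Mg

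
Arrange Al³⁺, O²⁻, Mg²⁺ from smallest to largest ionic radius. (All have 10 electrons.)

All of these have 10 electrons, so size is governed by nuclear charge alone: the more protons, the stronger the pull on the same electron cloud, and the smaller the ion.
Nuclear charges: Al³⁺ (Z=13), Mg²⁺ (Z=12), O²⁻ (Z=8).
Smallest to largest: Al³⁺ < Mg²⁺ < O²⁻.

Al³⁺ < Mg²⁺ < O²⁻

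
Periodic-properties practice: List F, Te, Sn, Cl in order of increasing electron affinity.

Sn < Te < F < Cl

F is in period 2, group 17; Cl is in period 3, group 17; Sn is in period 5, group 14; Te is in period 5, group 16.
EA tends to increase across a period and decrease down a group, though the pattern is less regular than for IE or radius.
These span different periods and groups, so the two trends combine.
Te > Sn: Te lies to the right of Sn in period 5, so the across-period effect alone puts Te higher.
F > Te: both effects reinforce here, so F is clearly the higher of the two.
Cl > F: this pair runs against the simple trend — see the exception note.
Note the exception: Cl has a higher electron affinity than F, contrary to the simple trend — F's small 2p subshell makes the incoming electron feel strong e⁻–e⁻ repulsion, so Cl actually releases more energy on gaining an electron.
Tabulated electron affinity (kJ/mol): F 328, Cl 349, Sn 107, Te 190.
So from lowest to highest: Sn < Te < F < Cl.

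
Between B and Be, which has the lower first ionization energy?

Be is in period 2, group 2; B is in period 2, group 13.
Removing the outermost electron gets harder across a period and easier down a group.
All lie in period 2; the across-period trend (first ionization energy increases left to right) applies, with the exception below.
Note the exception: Be has a higher first ionization energy than B, contrary to the simple trend — removing B's lone 2p electron is easier than breaking Be's filled 2s².
Approximate values (kJ/mol): Be 900, B 801.
So B has the lower first ionization energy (B < Be).

B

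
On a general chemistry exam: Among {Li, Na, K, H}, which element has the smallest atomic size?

H

H is in period 1, group 1; Li is in period 2, group 1; Na is in period 3, group 1; K is in period 4, group 1.
Radius decreases left→right (rising Z_eff, same n) and increases top→bottom (higher n).
All are in group 1, so atomic radius increases down the group.
The smallest atomic size among these belongs to H.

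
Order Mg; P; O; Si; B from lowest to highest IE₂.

Mg < Si < P < B < O

After 1 electron has been removed, what remains? Mg⁺ still has 1 valence electron; P⁺ still has 4 valence electrons; O⁺ still has 5 valence electrons; Si⁺ still has 3 valence electrons; B⁺ still has 2 valence electrons.
All are still removing valence electrons, so compare the +1 ions as you would atoms: IE_2 generally rises across a period (higher Z_eff) and falls down a group (larger shell), subject to the usual subshell exceptions.
Valence configurations: Mg⁺ [Ne]3s¹, P⁺ [Ne]3s²3p², O⁺ [He]2s²2p³, Si⁺ [Ne]3s²3p¹, B⁺ [He]2s².
Tabulated IE_2 (kJ/mol): Mg 1451, P 1907, O 3388, Si 1577, B 2427.
Hence IE_2: Mg < Si < P < B < O.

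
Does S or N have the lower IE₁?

S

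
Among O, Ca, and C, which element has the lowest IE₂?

Ca

The second ionization energy removes an electron from the +1 ion. For each element: O⁺ still has 5 valence electrons; Ca⁺ still has 1 valence electron; C⁺ still has 3 valence electrons.
All are still removing valence electrons, so compare the +1 ions as you would atoms: IE_2 generally rises across a period (higher Z_eff) and falls down a group (larger shell), subject to the usual subshell exceptions.
Valence configurations: O⁺ [He]2s²2p³, Ca⁺ [Ar]4s¹, C⁺ [He]2s²2p¹.
Approximate IE_2 values (kJ/mol): O 3388, Ca 1145, C 2353.
Overall IE_2 order: Ca < C < O.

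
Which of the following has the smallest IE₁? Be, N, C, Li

Li

First ionization energy rises across a period (greater Z_eff holds electrons more tightly) and falls down a group (valence electrons are farther from the nucleus).
All lie in period 2, so first ionization energy increases left to right.
The smallest IE₁ among these belongs to Li.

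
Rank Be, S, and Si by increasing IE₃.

Consider each +2 ion: Be²⁺ is the bare [He] core; S²⁺ still has 4 valence electrons; Si²⁺ still has 2 valence electrons.
Pulling an electron out of a noble-gas core costs far more than removing a remaining valence electron, so Be sits at the high end of IE_3.
Valence configurations: S²⁺ [Ne]3s²3p², Si²⁺ [Ne]3s².
The numbers (kJ/mol): Be 14849, S 3357, Si 3232.
So the third ionization energies run Si < S < Be.

Si < S < Be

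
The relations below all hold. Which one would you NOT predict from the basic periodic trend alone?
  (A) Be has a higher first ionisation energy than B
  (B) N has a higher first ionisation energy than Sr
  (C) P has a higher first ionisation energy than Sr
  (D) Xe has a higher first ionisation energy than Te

The general trend: first ionisation energy increases across a period and decreases down a group.
(A) Be (period 2, group 2) vs B (period 2, group 13): the stated order contradicts the simple trend.
(B) N (period 2, group 15) vs Sr (period 5, group 2): the stated order agrees with the simple trend.
(C) P (period 3, group 15) vs Sr (period 5, group 2): the stated order agrees with the simple trend.
(D) Xe (period 5, group 18) vs Te (period 5, group 16): the stated order agrees with the simple trend.
The exception is (A): removing B's lone 2p electron is easier than breaking Be's filled 2s².

(A)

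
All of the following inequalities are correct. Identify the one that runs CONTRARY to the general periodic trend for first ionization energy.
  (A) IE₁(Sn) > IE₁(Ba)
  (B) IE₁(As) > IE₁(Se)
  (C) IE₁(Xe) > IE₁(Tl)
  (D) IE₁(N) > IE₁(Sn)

The general trend: first ionization energy increases across a period and decreases down a group.
(A) Sn (period 5, group 14) vs Ba (period 6, group 2): the stated order agrees with the simple trend.
(B) As (period 4, group 15) vs Se (period 4, group 16): the stated order contradicts the simple trend.
(C) Xe (period 5, group 18) vs Tl (period 6, group 13): the stated order agrees with the simple trend.
(D) N (period 2, group 15) vs Sn (period 5, group 14): the stated order agrees with the simple trend.
The exception is (B): Se (4p⁴) ionizes more easily than half-filled As (4p³).

(B)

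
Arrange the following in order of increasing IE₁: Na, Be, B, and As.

Na < B < Be < As

Be is in period 2, group 2; B is in period 2, group 13; Na is in period 3, group 1; As is in period 4, group 15.
Removing the outermost electron gets harder across a period and easier down a group.
These span different periods and groups, so the two trends combine.
B > Na: both effects reinforce here, so B is clearly the higher of the two.
Be > B: this pair runs against the simple trend — see the exception note.
As > Be: period and group pull opposite ways; the across-period shift dominates (947 vs 900 kJ/mol).
Note the exception: Be has a higher first ionization energy than B, contrary to the simple trend — removing B's lone 2p electron is easier than breaking Be's filled 2s².
Tabulated first ionization energy (kJ/mol): Be 900, B 801, Na 496, As 947.
So from lowest to highest: Na < B < Be < As.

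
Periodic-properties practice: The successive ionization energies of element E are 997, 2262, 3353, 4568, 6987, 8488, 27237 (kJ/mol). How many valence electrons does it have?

6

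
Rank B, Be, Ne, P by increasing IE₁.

Be is in period 2, group 2; B is in period 2, group 13; Ne is in period 2, group 18; P is in period 3, group 15.
Across a period the outer electron is held more tightly (higher IE₁); down a group it sits in a higher shell, more shielded, and comes off more easily.
These span different periods and groups, so the two trends combine.
Be > B: this pair runs against the simple trend — see the exception note.
P > Be: the two effects oppose for this pair; the across-period effect wins (1012 vs 900 kJ/mol).
Ne > P: both effects reinforce here, so Ne is clearly the higher of the two.
Note the exception: Be has a higher first ionization energy than B, contrary to the simple trend — removing B's lone 2p electron is easier than breaking Be's filled 2s².
Tabulated first ionization energy (kJ/mol): Be 900, B 801, Ne 2081, P 1012.
So from lowest to highest: B < Be < P < Ne.

B, Be, P, Ne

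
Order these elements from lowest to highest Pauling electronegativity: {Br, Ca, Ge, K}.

K < Ca < Ge < Br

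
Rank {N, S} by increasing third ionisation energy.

S, N

Consider each +2 ion: N²⁺ still has 3 valence electrons; S²⁺ still has 4 valence electrons.
All are still removing valence electrons, so compare the +2 ions as you would atoms: IE_3 generally rises across a period (higher Z_eff) and falls down a group (larger shell), subject to the usual subshell exceptions.
Valence configurations: N²⁺ [He]2s²2p¹, S²⁺ [Ne]3s²3p².
The numbers (kJ/mol): N 4578, S 3357.
So the third ionization energies run S < N.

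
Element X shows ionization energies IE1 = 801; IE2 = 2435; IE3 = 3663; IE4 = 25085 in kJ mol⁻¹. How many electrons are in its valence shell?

3

Look for the largest jump between consecutive ionization energies: IE4/IE3 ≈ 6.8, far larger than any earlier ratio.
That jump marks the point where a core electron is being removed. So the atom has 3 valence electrons.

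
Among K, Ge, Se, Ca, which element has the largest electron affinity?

Se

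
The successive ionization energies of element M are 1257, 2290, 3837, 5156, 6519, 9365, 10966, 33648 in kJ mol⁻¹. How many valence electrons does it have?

Look for the largest jump between consecutive ionization energies: IE8/IE7 ≈ 3.1, far larger than any earlier ratio.
That jump marks the point where a core electron is being removed. So the atom has 7 valence electrons.

7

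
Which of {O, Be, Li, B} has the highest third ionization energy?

IE_3 is the cost of taking one more electron from the +2 cation: O²⁺ still has 4 valence electrons; Be²⁺ is the bare [He] core; Li²⁺ is already 1 electron into the core; B²⁺ still has 1 valence electron.
Pulling an electron out of a noble-gas core costs far more than removing a remaining valence electron, so Li and Be sit at the high end of IE_3.
Valence configurations: O²⁺ [He]2s²2p², B²⁺ [He]2s¹.
Approximate IE_3 values (kJ/mol): O 5300, Be 14849, Li 11815, B 3660.
Putting it together, IE_3: B < O < Li < Be.

Be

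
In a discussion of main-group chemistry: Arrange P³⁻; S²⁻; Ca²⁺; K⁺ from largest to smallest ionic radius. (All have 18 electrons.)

All of these have 18 electrons, so size is governed by nuclear charge alone: the more protons, the stronger the pull on the same electron cloud, and the smaller the ion.
Nuclear charges: Ca²⁺ (Z=20), K⁺ (Z=19), S²⁻ (Z=16), P³⁻ (Z=15).
Largest to smallest: P³⁻ > S²⁻ > K⁺ > Ca²⁺.

P³⁻ > S²⁻ > K⁺ > Ca²⁺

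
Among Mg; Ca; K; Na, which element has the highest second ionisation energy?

Na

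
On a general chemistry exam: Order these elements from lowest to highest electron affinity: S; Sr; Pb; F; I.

Sr < Pb < S < I < F

F is in period 2, group 17; S is in period 3, group 16; Sr is in period 5, group 2; I is in period 5, group 17; Pb is in period 6, group 14.
Electron affinity generally becomes more exothermic across a period toward the halogens and less exothermic down a group.
Neither a single period nor a single group — weigh both effects.
Pb > Sr: period and group pull opposite ways; the across-period shift dominates (35 vs 5 kJ/mol).
S > Pb: both effects reinforce here, so S is clearly the higher of the two.
I > S: the two effects oppose for this pair; the across-period effect wins (295 vs 200 kJ/mol).
F > I: F sits above I in group 17, so the down-group effect alone puts F higher.
Tabulated electron affinity (kJ/mol): F 328, S 200, Sr 5, I 295, Pb 35.
So from lowest to highest: Sr < Pb < S < I < F.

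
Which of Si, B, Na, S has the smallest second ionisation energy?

The second ionization energy removes an electron from the +1 ion. For each element: Si⁺ still has 3 valence electrons; B⁺ still has 2 valence electrons; Na⁺ is the bare [Ne] core; S⁺ still has 5 valence electrons.
Core electrons are held far more tightly than valence electrons, so Na tops the IE_2 order.
Valence configurations: Si⁺ [Ne]3s²3p¹, B⁺ [He]2s², S⁺ [Ne]3s²3p³.
Tabulated IE_2 (kJ/mol): Si 1577, B 2427, Na 4562, S 2252.
So the second ionization energies run Si < S < B < Na.

Si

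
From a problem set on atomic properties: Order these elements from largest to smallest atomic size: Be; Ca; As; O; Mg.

Ca > Mg > As > Be > O

Across a period the added protons contract the valence shell; down a group each new principal shell makes the atom larger.
Neither a single period nor a single group — weigh both effects.
Be > O: both are in period 2; the period trend gives Be the larger value.
As > Be: the two effects oppose for this pair; the down-group effect wins (121 vs 102 pm).
Mg > As: period and group pull opposite ways; the across-period shift dominates (139 vs 121 pm).
Ca > Mg: they share group 2; the group trend gives Ca the larger value.
For reference (pm): Be 102, O 63, Mg 139, Ca 171, As 121.
So from largest to smallest: Ca > Mg > As > Be > O.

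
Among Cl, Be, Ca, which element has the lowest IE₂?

IE_2 is the cost of taking one more electron from the +1 cation: Cl⁺ still has 6 valence electrons; Be⁺ still has 1 valence electron; Ca⁺ still has 1 valence electron.
All are still removing valence electrons, so compare the +1 ions as you would atoms: IE_2 generally rises across a period (higher Z_eff) and falls down a group (larger shell), subject to the usual subshell exceptions.
Valence configurations: Cl⁺ [Ne]3s²3p⁴, Be⁺ [He]2s¹, Ca⁺ [Ar]4s¹.
The numbers (kJ/mol): Cl 2298, Be 1757, Ca 1145.
Overall IE_2 order: Ca < Be < Cl.

Ca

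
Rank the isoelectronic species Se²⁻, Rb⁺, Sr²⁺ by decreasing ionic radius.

Se²⁻, Rb⁺, Sr²⁺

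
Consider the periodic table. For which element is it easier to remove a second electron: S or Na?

S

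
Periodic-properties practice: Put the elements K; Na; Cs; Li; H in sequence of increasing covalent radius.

H is in period 1, group 1; Li is in period 2, group 1; Na is in period 3, group 1; K is in period 4, group 1; Cs is in period 6, group 1.
Atomic radius shrinks across a period as nuclear charge pulls the same shell inward, and grows down a group as new shells are added.
All are in group 1, so atomic radius increases down the group.
So from smallest to largest: H < Li < Na < K < Cs.

H < Li < Na < K < Cs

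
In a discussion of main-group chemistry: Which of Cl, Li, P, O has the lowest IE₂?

The second ionization energy removes an electron from the +1 ion. For each element: Cl⁺ still has 6 valence electrons; Li⁺ is the bare [He] core; P⁺ still has 4 valence electrons; O⁺ still has 5 valence electrons.
Core electrons are held far more tightly than valence electrons, so Li tops the IE_2 order.
Valence configurations: Cl⁺ [Ne]3s²3p⁴, P⁺ [Ne]3s²3p², O⁺ [He]2s²2p³.
The numbers (kJ/mol): Cl 2298, Li 7298, P 1907, O 3388.
Overall IE_2 order: P < Cl < O < Li.

P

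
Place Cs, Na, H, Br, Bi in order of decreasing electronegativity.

Br > H > Bi > Na > Cs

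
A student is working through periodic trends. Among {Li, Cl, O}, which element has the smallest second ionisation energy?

Consider each +1 ion: Li⁺ is the bare [He] core; Cl⁺ still has 6 valence electrons; O⁺ still has 5 valence electrons.
Breaking into a closed-shell core is much more expensive than removing a leftover valence electron — Li has the largest IE_2 here.
Valence configurations: Cl⁺ [Ne]3s²3p⁴, O⁺ [He]2s²2p³.
Tabulated IE_2 (kJ/mol): Li 7298, Cl 2298, O 3388.
Overall IE_2 order: Cl < O < Li.

Cl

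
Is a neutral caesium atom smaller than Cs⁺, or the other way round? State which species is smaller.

Cs⁺

Forming Cs⁺ removes 1 electron from Cs. Fewer electrons for the same nuclear charge means less shielding and a higher Z_eff on the remaining electrons, and for main-group metals the entire outer shell is lost.
A cation is smaller than its parent atom: Cs⁺ < Cs.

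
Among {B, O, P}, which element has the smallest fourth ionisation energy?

Consider each +3 ion: B³⁺ is the bare [He] core; O³⁺ still has 3 valence electrons; P³⁺ still has 2 valence electrons.
Breaking into a closed-shell core is much more expensive than removing a leftover valence electron — B has the largest IE_4 here.
Valence configurations: O³⁺ [He]2s²2p¹, P³⁺ [Ne]3s².
Approximate IE_4 values (kJ/mol): B 25026, O 7469, P 4964.
Overall IE_4 order: P < O < B.

P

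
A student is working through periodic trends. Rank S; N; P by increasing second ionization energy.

IE_2 is the cost of taking one more electron from the +1 cation: S⁺ still has 5 valence electrons; N⁺ still has 4 valence electrons; P⁺ still has 4 valence electrons.
All are still removing valence electrons, so compare the +1 ions as you would atoms: IE_2 generally rises across a period (higher Z_eff) and falls down a group (larger shell), subject to the usual subshell exceptions.
Valence configurations: S⁺ [Ne]3s²3p³, N⁺ [He]2s²2p², P⁺ [Ne]3s²3p².
The numbers (kJ/mol): S 2252, N 2856, P 1907.
Putting it together, IE_2: P < S < N.

P < S < N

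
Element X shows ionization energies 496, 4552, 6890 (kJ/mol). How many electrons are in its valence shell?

Look for the largest jump between consecutive ionization energies: IE2/IE1 ≈ 9.2, far larger than any earlier ratio.
That jump marks the point where a core electron is being removed. So the atom has 1 valence electron.

1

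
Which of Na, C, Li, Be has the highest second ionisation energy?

Li

After 1 electron has been removed, what remains? Na⁺ is the bare [Ne] core; C⁺ still has 3 valence electrons; Li⁺ is the bare [He] core; Be⁺ still has 1 valence electron.
Pulling an electron out of a noble-gas core costs far more than removing a remaining valence electron, so Na and Li sit at the high end of IE_2.
Valence configurations: C⁺ [He]2s²2p¹, Be⁺ [He]2s¹.
The numbers (kJ/mol): Na 4562, C 2353, Li 7298, Be 1757.
Overall IE_2 order: Be < C < Na < Li.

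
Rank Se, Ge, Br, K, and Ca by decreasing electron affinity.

Br > Se > Ge > K > Ca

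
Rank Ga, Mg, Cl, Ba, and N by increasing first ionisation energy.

Ba, Ga, Mg, Cl, N

N is in period 2, group 15; Mg is in period 3, group 2; Cl is in period 3, group 17; Ga is in period 4, group 13; Ba is in period 6, group 2.
IE₁ increases left→right with effective nuclear charge and decreases top→bottom as the valence shell moves farther out.
Neither a single period nor a single group — weigh both effects.
Ga > Ba: relative to Ba, both the across-period and down-group shifts push Ga's first ionization energy up.
Mg > Ga: the two effects oppose for this pair; the down-group effect wins (738 vs 579 kJ/mol).
Cl > Mg: Cl lies to the right of Mg in period 3, so the across-period effect alone puts Cl higher.
N > Cl: the two effects oppose for this pair; the down-group effect wins (1402 vs 1251 kJ/mol).
Tabulated first ionization energy (kJ/mol): N 1402, Mg 738, Cl 1251, Ga 579, Ba 503.
So from lowest to highest: Ba < Ga < Mg < Cl < N.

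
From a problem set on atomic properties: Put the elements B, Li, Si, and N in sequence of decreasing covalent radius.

Li > Si > B > N

Li is in period 2, group 1; B is in period 2, group 13; N is in period 2, group 15; Si is in period 3, group 14.
Atomic radius shrinks across a period as nuclear charge pulls the same shell inward, and grows down a group as new shells are added.
Here both period and group differ, so the two effects have to be weighed against each other.
B > N: B lies to the left of N in period 2, so the across-period effect alone puts B larger.
Si > B: the two effects oppose for this pair; the down-group effect wins (116 vs 85 pm).
Li > Si: period and group pull opposite ways; the across-period shift dominates (133 vs 116 pm).
Approximate values (pm): Li 133, B 85, N 71, Si 116.
So from largest to smallest: Li > Si > B > N.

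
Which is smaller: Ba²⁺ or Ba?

Ba²⁺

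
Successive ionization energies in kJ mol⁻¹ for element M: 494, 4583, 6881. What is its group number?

Look for the largest jump between consecutive ionization energies: IE2/IE1 ≈ 9.3, far larger than any earlier ratio.
That jump marks the point where a core electron is being removed. So the atom has 1 valence electron.
A main-group element with 1 valence electron is in group 1.

Group 1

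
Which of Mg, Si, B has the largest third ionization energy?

Mg

The third ionization energy removes an electron from the +2 ion. For each element: Mg²⁺ is the bare [Ne] core; Si²⁺ still has 2 valence electrons; B²⁺ still has 1 valence electron.
Core electrons are held far more tightly than valence electrons, so Mg tops the IE_3 order.
Valence configurations: Si²⁺ [Ne]3s², B²⁺ [He]2s¹.
Approximate IE_3 values (kJ/mol): Mg 7733, Si 3232, B 3660.
So the third ionization energies run Si < B < Mg.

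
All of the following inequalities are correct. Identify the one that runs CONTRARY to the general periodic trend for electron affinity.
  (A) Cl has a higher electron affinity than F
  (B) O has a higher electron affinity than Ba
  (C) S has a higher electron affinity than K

The general trend: electron affinity increases across a period and decreases down a group.
(A) Cl (period 3, group 17) vs F (period 2, group 17): the stated order contradicts the simple trend.
(B) O (period 2, group 16) vs Ba (period 6, group 2): the stated order agrees with the simple trend.
(C) S (period 3, group 16) vs K (period 4, group 1): the stated order agrees with the simple trend.
The exception is (A): F's small 2p subshell makes the incoming electron feel strong e⁻–e⁻ repulsion, so Cl actually releases more energy on gaining an electron.

(A)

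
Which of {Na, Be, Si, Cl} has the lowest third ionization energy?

Consider each +2 ion: Na²⁺ is already 1 electron into the core; Be²⁺ is the bare [He] core; Si²⁺ still has 2 valence electrons; Cl²⁺ still has 5 valence electrons.
Core electrons are held far more tightly than valence electrons, so Na and Be top the IE_3 order.
Valence configurations: Si²⁺ [Ne]3s², Cl²⁺ [Ne]3s²3p³.
Tabulated IE_3 (kJ/mol): Na 6910, Be 14849, Si 3232, Cl 3822.
Hence IE_3: Si < Cl < Na < Be.

Si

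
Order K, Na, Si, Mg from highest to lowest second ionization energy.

Na > K > Si > Mg

Consider each +1 ion: K⁺ is the bare [Ar] core; Na⁺ is the bare [Ne] core; Si⁺ still has 3 valence electrons; Mg⁺ still has 1 valence electron.
Pulling an electron out of a noble-gas core costs far more than removing a remaining valence electron, so K and Na sit at the high end of IE_2.
Valence configurations: Si⁺ [Ne]3s²3p¹, Mg⁺ [Ne]3s¹.
Approximate IE_2 values (kJ/mol): K 3052, Na 4562, Si 1577, Mg 1451.
Hence IE_2: Mg < Si < K < Na.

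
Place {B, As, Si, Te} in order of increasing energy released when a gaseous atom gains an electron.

B < As < Si < Te

Adding an electron releases more energy for atoms nearer the top right (short of the noble gases).
A diagonal step moves right (one effect) and down (the opposite effect) at once.
As > B: the two effects oppose for this pair; the across-period effect wins (78 vs 27 kJ/mol).
Si > As: period and group pull opposite ways; the down-group shift dominates (134 vs 78 kJ/mol).
Te > Si: period and group pull opposite ways; the across-period shift dominates (190 vs 134 kJ/mol).
Approximate values (kJ/mol): B 27, Si 134, As 78, Te 190.
So from lowest to highest: B < As < Si < Te.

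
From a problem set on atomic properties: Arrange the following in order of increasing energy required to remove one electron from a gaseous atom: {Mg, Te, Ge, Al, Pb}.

Mg is in period 3, group 2; Al is in period 3, group 13; Ge is in period 4, group 14; Te is in period 5, group 16; Pb is in period 6, group 14.
IE₁ increases left→right with effective nuclear charge and decreases top→bottom as the valence shell moves farther out.
Neither a single period nor a single group — weigh both effects.
Pb > Al: the two effects oppose for this pair; the across-period effect wins (716 vs 578 kJ/mol).
Mg > Pb: period and group pull opposite ways; the down-group shift dominates (738 vs 716 kJ/mol).
Ge > Mg: period and group pull opposite ways; the across-period shift dominates (762 vs 738 kJ/mol).
Te > Ge: the two effects oppose for this pair; the across-period effect wins (869 vs 762 kJ/mol).
Note the exception: Mg has a higher first ionization energy than Al, contrary to the simple trend — Al's single 3p electron is easier to remove than one from Mg's filled 3s².
For reference (kJ/mol): Mg 738, Al 578, Ge 762, Te 869, Pb 716.
So from lowest to highest: Al < Pb < Mg < Ge < Te.

Al < Pb < Mg < Ge < Te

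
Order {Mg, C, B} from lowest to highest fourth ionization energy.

C < Mg < B

IE_4 is the cost of taking one more electron from the +3 cation: Mg³⁺ is already 1 electron into the core; C³⁺ still has 1 valence electron; B³⁺ is the bare [He] core.
Breaking into a closed-shell core is much more expensive than removing a leftover valence electron — Mg and B have the largest IE_4 here.
Tabulated IE_4 (kJ/mol): Mg 10543, C 6223, B 25026.
Putting it together, IE_4: C < Mg < B.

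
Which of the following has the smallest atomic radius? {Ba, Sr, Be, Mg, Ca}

Be is in period 2, group 2; Mg is in period 3, group 2; Ca is in period 4, group 2; Sr is in period 5, group 2; Ba is in period 6, group 2.
Atomic radius shrinks across a period as nuclear charge pulls the same shell inward, and grows down a group as new shells are added.
All are in group 2, so atomic radius increases down the group.
The smallest atomic radius among these belongs to Be.

Be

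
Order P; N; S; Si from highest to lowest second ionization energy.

N > S > P > Si

IE_2 is the cost of taking one more electron from the +1 cation: P⁺ still has 4 valence electrons; N⁺ still has 4 valence electrons; S⁺ still has 5 valence electrons; Si⁺ still has 3 valence electrons.
All are still removing valence electrons, so compare the +1 ions as you would atoms: IE_2 generally rises across a period (higher Z_eff) and falls down a group (larger shell), subject to the usual subshell exceptions.
Valence configurations: P⁺ [Ne]3s²3p², N⁺ [He]2s²2p², S⁺ [Ne]3s²3p³, Si⁺ [Ne]3s²3p¹.
Approximate IE_2 values (kJ/mol): P 1907, N 2856, S 2252, Si 1577.
Hence IE_2: Si < P < S < N.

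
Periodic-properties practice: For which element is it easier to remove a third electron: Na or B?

The third ionization energy removes an electron from the +2 ion. For each element: Na²⁺ is already 1 electron into the core; B²⁺ still has 1 valence electron.
Pulling an electron out of a noble-gas core costs far more than removing a remaining valence electron, so Na sits at the high end of IE_3.
Tabulated IE_3 (kJ/mol): Na 6910, B 3660.
Putting it together, IE_3: B < Na.

B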